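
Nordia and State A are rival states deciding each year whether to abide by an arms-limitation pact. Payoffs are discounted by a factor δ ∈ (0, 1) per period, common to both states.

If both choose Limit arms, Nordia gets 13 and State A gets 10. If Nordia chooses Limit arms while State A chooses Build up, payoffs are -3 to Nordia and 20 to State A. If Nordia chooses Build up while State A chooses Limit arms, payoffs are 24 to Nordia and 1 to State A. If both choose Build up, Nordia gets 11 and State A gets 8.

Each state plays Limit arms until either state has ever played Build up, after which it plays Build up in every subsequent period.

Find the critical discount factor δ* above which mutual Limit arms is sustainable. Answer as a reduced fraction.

For Nordia: deviation gain 24−13 = 11, per-period punishment loss 13−11 = 2. IC gives δ ≥ 11/13.
For State A: gain 10, loss 2 per period, so δ ≥ 10/12 = 5/6.
The tighter constraint is Nordia's, so cooperation needs δ ≥ 11/13.

11/13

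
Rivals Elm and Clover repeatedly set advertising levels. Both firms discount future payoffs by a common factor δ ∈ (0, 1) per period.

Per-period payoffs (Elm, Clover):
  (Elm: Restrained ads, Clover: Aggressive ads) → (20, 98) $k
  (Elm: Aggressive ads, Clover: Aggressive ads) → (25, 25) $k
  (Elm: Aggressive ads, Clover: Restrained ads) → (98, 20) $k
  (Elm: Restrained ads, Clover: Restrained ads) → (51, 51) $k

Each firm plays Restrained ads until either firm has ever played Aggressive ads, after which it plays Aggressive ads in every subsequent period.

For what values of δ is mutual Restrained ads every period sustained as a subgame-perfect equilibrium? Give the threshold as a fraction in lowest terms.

One-period gain from deviating is 98 − 51 = 47. The loss is 51 − 25 = 26 in every subsequent period, with present value 26·δ/(1−δ).
Deviation is unprofitable when 26·δ/(1−δ) ≥ 47, i.e. δ/(1−δ) ≥ 47/26.
Equivalently δ ≥ 47/(47+26) = 47/73.

47/73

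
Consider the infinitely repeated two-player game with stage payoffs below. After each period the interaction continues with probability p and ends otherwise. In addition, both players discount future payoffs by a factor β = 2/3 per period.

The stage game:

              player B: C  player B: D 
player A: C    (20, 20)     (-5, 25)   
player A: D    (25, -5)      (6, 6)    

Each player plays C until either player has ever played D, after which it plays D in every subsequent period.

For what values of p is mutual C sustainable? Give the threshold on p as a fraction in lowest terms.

15/38

With continuation probability p and discount β, the effective per-period discount factor is βp.
Grim-trigger IC: βp ≥ (25−20)/(25−6) = 5/19.
So p ≥ (5/19)/(2/3) = 15/38.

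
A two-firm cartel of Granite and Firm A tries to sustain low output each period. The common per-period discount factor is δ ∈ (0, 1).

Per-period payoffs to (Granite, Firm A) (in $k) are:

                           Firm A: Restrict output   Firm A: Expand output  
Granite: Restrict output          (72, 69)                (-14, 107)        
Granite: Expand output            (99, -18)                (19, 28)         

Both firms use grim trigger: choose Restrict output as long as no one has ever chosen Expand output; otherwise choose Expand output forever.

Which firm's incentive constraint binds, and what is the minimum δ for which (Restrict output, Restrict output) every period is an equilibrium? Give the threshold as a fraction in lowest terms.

Firm A; δ ≥ 38/79

Granite: cooperation gives 72 each period; deviation gives 99 once then 19 forever.
  72/(1−δ) ≥ 99 + 19δ/(1−δ) ⇒ δ ≥ 27/80.
Firm A: cooperation gives 69 each period; deviation gives 107 once then 28 forever.
  δ ≥ 38/79.
Both must hold, so the binding constraint is Firm A's: δ ≥ 38/79.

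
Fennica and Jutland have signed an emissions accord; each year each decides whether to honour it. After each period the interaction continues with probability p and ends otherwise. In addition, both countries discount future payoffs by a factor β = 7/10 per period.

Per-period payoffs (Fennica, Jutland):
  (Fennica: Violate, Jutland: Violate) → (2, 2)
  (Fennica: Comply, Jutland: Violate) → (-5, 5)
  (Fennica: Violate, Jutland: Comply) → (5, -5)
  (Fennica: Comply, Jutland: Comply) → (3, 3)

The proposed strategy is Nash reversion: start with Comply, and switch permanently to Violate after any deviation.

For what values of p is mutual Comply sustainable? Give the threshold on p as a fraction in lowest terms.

20/21

Expected continuation weight on next period's payoff is β·p = 7/10·p, which plays the role of the discount factor.
Cooperation requires 7/10·p ≥ (5−3)/(5−2) = 2/3, hence p ≥ 20/21.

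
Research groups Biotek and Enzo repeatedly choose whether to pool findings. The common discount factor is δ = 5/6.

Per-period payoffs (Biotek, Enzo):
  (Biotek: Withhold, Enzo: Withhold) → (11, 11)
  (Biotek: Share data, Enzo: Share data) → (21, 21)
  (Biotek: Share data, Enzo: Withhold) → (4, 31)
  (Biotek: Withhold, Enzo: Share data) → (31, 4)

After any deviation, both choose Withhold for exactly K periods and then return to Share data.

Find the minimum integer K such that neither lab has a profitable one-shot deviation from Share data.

No profitable deviation requires (21−11)(δ+…+δ^K) ≥ 31−21, i.e. δ+…+δ^K ≥ 1 ≈ 1.0000.
With δ = 5/6, the partial sums are K=1: 0.8333, K=2: 1.5278.
K = 2 is the first length at which the sum reaches 1.0000.

2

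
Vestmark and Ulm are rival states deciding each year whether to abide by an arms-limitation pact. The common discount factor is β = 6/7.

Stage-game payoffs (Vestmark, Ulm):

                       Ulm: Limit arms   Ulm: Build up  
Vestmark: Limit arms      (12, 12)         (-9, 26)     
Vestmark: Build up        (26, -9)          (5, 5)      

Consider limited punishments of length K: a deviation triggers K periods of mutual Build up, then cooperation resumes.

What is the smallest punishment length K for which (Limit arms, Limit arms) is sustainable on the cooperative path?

Need Σ_{k=1}^{K} β^k ≥ (26−12)/(12−5) = 2.0000 at β = 6/7.
At K = 2 the sum is 1.5918 < 2.0000; at K = 3 it is 2.2216 ≥ 2.0000.
So the minimum punishment length is K = 3.

3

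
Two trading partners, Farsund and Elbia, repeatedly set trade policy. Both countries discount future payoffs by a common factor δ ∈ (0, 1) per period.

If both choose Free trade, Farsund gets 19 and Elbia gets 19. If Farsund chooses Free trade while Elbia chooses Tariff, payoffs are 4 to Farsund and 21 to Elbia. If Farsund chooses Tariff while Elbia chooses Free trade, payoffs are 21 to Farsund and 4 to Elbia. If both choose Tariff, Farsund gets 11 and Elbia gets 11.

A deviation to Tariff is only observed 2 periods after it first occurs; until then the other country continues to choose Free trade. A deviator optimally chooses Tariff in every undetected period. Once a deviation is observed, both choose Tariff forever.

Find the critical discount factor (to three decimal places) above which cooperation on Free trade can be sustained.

A deviator earns 21 for 2 periods, then 11 forever; cooperating earns 19 forever. Multiplying the IC by (1−δ):
19 ≥ 21(1−δ^2) + 11δ^2, so 10·δ^2 ≥ 2 and δ^2 ≥ 1/5.
δ ≥ (1/5)^(1/2) ≈ 0.447.

0.447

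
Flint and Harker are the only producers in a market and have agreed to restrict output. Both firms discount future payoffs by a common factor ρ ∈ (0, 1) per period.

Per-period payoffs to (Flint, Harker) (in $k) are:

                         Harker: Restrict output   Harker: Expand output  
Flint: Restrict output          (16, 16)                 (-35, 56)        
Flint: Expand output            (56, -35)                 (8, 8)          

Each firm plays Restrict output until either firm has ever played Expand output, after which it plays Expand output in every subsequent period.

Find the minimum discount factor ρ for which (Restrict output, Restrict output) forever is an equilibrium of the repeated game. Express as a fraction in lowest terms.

Cooperation forever yields 16 each period: 16/(1−ρ).
Deviating yields 56 once, then 8 forever: 56 + 8ρ/(1−ρ).
No profitable deviation requires 16/(1−ρ) ≥ 56 + 8ρ/(1−ρ).
Multiplying by (1−ρ): 16 ≥ 56(1−ρ) + 8ρ = 56 − 48ρ.
So 48ρ ≥ 40, i.e. ρ ≥ 40/48 = 5/6.

5/6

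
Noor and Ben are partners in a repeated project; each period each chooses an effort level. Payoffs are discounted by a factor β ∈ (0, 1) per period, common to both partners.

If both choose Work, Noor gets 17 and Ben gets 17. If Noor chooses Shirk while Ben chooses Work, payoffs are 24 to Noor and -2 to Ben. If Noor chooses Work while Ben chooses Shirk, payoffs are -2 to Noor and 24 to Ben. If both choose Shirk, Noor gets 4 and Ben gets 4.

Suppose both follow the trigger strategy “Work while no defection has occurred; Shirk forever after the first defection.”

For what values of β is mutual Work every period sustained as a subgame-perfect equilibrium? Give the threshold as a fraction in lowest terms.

One-period gain from deviating is 24 − 17 = 7. The loss is 17 − 4 = 13 in every subsequent period, with present value 13·β/(1−β).
Deviation is unprofitable when 13·β/(1−β) ≥ 7, i.e. β/(1−β) ≥ 7/13.
Equivalently β ≥ 7/(7+13) = 7/20.

7/20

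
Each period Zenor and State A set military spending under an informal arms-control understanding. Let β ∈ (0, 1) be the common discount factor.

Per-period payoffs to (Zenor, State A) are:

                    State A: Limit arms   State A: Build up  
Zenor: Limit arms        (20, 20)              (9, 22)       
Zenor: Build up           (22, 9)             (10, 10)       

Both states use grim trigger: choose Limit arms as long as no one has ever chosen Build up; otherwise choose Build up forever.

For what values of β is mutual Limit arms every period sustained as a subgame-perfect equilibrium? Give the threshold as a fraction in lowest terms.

One-period gain from deviating is 22 − 20 = 2. The loss is 20 − 10 = 10 in every subsequent period, with present value 10·β/(1−β).
Deviation is unprofitable when 10·β/(1−β) ≥ 2, i.e. β/(1−β) ≥ 1/5.
Equivalently β ≥ 2/(2+10) = 1/6.

1/6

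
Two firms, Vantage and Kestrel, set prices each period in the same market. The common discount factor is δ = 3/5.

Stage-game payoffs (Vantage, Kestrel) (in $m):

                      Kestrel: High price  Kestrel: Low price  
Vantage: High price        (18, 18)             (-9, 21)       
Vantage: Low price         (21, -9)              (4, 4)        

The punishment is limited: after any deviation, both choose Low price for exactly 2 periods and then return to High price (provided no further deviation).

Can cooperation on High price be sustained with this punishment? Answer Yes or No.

Yes

IC: δ+…+δ^2 ≥ (21−18)/(18−4) = 3/14.
At δ = 3/5: partial sum = 0.9600 ≥ 0.2143. Cooperation sustainable.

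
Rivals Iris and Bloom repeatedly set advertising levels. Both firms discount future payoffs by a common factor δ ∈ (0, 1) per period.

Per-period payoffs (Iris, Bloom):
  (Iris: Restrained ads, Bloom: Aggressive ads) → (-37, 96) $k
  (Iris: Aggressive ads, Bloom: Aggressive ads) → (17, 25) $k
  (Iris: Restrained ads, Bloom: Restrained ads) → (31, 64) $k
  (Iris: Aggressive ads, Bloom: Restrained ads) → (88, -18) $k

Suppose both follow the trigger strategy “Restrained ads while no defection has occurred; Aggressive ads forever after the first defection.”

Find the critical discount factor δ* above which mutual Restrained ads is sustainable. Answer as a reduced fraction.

Iris's threshold: (88−31)/(88−17) = 57/71.
Bloom's threshold: (96−64)/(96−25) = 32/71.
57/71 > 32/71, so Iris binds and δ* = 57/71.

57/71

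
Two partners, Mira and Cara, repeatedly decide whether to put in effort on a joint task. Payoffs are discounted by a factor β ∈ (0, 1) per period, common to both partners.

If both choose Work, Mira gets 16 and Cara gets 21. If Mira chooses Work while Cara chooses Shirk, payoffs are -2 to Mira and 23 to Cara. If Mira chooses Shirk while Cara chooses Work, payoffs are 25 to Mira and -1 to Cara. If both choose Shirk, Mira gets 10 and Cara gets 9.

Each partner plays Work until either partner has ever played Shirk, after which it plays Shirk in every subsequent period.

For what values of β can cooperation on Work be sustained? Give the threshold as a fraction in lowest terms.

3/5

Mira's threshold: (25−16)/(25−10) = 3/5.
Cara's threshold: (23−21)/(23−9) = 1/7.
3/5 > 1/7, so Mira binds and β* = 3/5.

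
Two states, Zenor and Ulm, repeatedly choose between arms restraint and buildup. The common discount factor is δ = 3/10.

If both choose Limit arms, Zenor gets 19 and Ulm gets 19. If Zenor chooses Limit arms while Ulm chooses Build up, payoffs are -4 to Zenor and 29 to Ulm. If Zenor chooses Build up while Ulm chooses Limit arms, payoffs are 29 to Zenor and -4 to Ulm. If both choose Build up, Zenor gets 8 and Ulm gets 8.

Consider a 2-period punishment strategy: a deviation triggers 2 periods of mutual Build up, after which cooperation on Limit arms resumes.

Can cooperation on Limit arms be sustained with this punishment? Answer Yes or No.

Comparing payoff streams over the 3 periods until play realigns: cooperate → 19(1+δ+…+δ^2); deviate → 29 + 8(δ+…+δ^2).
Cooperation is sustained iff (19−8)(δ+…+δ^2) ≥ 29−19.
δ+…+δ^2 = 3/10·(1−(3/10)^2)/(1−3/10) = 0.3900, and (29−19)/(19−8) = 0.9091.
0.3900 < 0.9091, so cooperation is not sustainable.

No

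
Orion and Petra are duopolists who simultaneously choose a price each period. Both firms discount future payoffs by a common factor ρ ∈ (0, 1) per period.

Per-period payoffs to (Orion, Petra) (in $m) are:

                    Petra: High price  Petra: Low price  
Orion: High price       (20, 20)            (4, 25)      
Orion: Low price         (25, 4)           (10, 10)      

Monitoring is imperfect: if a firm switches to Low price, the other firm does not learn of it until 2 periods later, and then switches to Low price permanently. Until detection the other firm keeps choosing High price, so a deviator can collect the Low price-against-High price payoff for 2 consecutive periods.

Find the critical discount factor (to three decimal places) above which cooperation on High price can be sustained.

Deviating for the 2 undetected periods gains 25−20 = 5 per period over cooperation, then loses 20−10 = 10 per period forever once punishment starts.
Gain: 5(1 + ρ + … + ρ^1); loss: 10·ρ^2/(1−ρ).
No profitable deviation ⇔ 5(1−ρ^2) ≤ 10·ρ^2, i.e. ρ^2 ≥ 5/(5+10) = 1/3.
Hence ρ ≥ (1/3)^(1/2) ≈ 0.577.

0.577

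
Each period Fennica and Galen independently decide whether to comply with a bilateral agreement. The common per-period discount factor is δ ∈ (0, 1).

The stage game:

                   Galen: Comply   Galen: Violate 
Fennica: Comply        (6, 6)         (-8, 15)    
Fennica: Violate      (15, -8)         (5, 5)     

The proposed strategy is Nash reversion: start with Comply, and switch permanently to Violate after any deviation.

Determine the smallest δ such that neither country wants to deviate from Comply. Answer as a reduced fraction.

Cooperation forever yields 6 each period: 6/(1−δ).
Deviating yields 15 once, then 5 forever: 15 + 5δ/(1−δ).
No profitable deviation requires 6/(1−δ) ≥ 15 + 5δ/(1−δ).
Multiplying by (1−δ): 6 ≥ 15(1−δ) + 5δ = 15 − 10δ.
So 10δ ≥ 9, i.e. δ ≥ 9/10.

9/10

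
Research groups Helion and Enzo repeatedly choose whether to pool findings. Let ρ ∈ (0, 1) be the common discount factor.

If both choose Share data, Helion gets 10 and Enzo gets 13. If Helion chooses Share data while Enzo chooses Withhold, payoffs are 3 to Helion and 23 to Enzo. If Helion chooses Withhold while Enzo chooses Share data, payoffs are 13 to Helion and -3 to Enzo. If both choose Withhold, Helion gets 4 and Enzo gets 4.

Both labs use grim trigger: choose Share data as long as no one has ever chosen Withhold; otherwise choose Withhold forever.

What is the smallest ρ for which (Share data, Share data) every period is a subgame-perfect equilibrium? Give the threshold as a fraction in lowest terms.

10/19

For Helion: deviation gain 13−10 = 3, per-period punishment loss 10−4 = 6. IC gives ρ ≥ 3/9 = 1/3.
For Enzo: gain 10, loss 9 per period, so ρ ≥ 10/19.
The tighter constraint is Enzo's, so cooperation needs ρ ≥ 10/19.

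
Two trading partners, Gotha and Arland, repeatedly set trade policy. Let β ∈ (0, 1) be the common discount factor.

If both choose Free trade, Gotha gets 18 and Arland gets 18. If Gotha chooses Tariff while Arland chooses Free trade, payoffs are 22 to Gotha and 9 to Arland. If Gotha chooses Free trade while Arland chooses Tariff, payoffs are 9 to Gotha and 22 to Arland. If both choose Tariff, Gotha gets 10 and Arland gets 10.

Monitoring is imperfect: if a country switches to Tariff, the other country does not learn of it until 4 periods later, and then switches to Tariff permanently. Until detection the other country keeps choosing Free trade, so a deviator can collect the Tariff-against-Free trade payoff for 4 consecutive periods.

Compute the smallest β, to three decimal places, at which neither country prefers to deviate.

A deviator earns 22 for 4 periods, then 10 forever; cooperating earns 18 forever. Multiplying the IC by (1−β):
18 ≥ 22(1−β^4) + 10β^4, so 12·β^4 ≥ 4 and β^4 ≥ 1/3.
β ≥ (1/3)^(1/4) ≈ 0.760.

0.760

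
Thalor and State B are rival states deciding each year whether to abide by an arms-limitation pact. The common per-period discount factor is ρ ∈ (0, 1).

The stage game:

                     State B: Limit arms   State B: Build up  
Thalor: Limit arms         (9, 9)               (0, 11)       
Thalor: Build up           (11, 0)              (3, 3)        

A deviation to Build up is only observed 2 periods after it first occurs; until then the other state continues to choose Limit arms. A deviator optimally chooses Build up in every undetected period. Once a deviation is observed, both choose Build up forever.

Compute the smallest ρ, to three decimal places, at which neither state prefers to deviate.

0.500

The best deviation is to choose Build up for all 2 undetected periods, earning 11 each, then 3 forever once detected.
Deviation value: 11(1−ρ^2)/(1−ρ) + 3ρ^2/(1−ρ); cooperation value: 9/(1−ρ).
IC: 9 ≥ 11(1−ρ^2) + 3ρ^2 = 11 − 8ρ^2.
So ρ^2 ≥ 2/8 = 1/4, giving ρ ≥ (1/4)^(1/2) ≈ 0.500.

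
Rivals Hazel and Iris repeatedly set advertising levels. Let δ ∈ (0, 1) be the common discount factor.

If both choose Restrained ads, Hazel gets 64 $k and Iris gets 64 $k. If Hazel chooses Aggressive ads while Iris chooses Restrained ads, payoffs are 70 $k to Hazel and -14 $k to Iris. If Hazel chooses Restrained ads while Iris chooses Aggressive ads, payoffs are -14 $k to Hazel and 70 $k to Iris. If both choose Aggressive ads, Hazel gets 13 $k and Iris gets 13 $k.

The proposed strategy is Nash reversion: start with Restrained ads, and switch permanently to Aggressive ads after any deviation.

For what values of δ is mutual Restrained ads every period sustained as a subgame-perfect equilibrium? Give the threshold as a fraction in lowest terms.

Under grim trigger the critical discount factor is (T−C)/(T−P) with T = 70, C = 64, P = 13.
δ* = (70−64)/(70−13) = 6/57 = 2/19.

2/19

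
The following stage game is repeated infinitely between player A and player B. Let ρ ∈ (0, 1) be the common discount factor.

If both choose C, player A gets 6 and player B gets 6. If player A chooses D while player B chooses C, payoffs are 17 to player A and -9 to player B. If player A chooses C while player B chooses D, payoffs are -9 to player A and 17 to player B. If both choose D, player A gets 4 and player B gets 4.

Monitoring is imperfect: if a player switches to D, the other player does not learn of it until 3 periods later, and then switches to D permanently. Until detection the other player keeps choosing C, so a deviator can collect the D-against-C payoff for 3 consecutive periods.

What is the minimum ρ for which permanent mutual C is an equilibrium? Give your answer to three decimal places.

Deviating for the 3 undetected periods gains 17−6 = 11 per period over cooperation, then loses 6−4 = 2 per period forever once punishment starts.
Gain: 11(1 + ρ + … + ρ^2); loss: 2·ρ^3/(1−ρ).
No profitable deviation ⇔ 11(1−ρ^3) ≤ 2·ρ^3, i.e. ρ^3 ≥ 11/(11+2) = 11/13.
Hence ρ ≥ (11/13)^(1/3) ≈ 0.946.

0.946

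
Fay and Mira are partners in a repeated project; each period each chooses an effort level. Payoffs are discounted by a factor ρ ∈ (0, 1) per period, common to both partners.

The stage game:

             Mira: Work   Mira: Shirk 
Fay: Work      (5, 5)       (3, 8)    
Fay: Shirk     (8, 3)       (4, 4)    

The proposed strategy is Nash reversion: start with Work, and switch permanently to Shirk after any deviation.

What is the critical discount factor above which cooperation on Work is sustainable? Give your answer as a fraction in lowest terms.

Under grim trigger the critical discount factor is (T−C)/(T−P) with T = 8, C = 5, P = 4.
ρ* = (8−5)/(8−4) = 3/4.

3/4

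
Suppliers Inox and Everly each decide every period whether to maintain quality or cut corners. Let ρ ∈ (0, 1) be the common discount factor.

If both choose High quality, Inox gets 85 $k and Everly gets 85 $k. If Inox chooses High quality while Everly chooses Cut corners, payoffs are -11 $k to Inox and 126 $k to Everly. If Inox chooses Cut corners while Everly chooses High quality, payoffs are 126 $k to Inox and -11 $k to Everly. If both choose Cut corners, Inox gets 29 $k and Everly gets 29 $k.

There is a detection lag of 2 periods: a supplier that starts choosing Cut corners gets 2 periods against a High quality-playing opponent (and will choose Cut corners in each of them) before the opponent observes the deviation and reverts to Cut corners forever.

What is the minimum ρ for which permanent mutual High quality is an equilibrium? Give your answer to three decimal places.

0.650

The best deviation is to choose Cut corners for all 2 undetected periods, earning 126 each, then 29 forever once detected.
Deviation value: 126(1−ρ^2)/(1−ρ) + 29ρ^2/(1−ρ); cooperation value: 85/(1−ρ).
IC: 85 ≥ 126(1−ρ^2) + 29ρ^2 = 126 − 97ρ^2.
So ρ^2 ≥ 41/97, giving ρ ≥ (41/97)^(1/2) ≈ 0.650.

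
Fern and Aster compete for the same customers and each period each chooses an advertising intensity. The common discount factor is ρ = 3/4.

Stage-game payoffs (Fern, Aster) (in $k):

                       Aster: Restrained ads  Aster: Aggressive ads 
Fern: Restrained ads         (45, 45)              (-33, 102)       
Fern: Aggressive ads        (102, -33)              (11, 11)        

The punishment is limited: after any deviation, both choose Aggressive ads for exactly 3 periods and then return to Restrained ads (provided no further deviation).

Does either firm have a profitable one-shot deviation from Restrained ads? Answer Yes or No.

A one-shot deviation gives 102 now, then 11 for 3 periods, then back to 45.
Gain from deviating: (102−45) today; loss: (45−11) in each of the next 3 periods.
No-deviation condition: (45−11)(ρ+…+ρ^3) ≥ 102−45, i.e. ρ+…+ρ^3 ≥ 57/34.
At ρ = 3/4: ρ+…+ρ^3 = 1.7344 ≥ 1.6765.
So cooperation is sustainable.

No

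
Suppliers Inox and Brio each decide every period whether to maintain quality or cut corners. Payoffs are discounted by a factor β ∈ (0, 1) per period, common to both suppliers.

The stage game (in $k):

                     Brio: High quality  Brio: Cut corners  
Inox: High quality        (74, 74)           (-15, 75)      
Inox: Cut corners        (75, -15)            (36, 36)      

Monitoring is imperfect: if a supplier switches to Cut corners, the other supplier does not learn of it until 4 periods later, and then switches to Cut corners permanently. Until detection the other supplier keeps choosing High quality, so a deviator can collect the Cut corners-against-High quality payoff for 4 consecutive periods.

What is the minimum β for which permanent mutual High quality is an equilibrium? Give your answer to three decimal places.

A deviator earns 75 for 4 periods, then 36 forever; cooperating earns 74 forever. Multiplying the IC by (1−β):
74 ≥ 75(1−β^4) + 36β^4, so 39·β^4 ≥ 1 and β^4 ≥ 1/39.
β ≥ (1/39)^(1/4) ≈ 0.400.

0.400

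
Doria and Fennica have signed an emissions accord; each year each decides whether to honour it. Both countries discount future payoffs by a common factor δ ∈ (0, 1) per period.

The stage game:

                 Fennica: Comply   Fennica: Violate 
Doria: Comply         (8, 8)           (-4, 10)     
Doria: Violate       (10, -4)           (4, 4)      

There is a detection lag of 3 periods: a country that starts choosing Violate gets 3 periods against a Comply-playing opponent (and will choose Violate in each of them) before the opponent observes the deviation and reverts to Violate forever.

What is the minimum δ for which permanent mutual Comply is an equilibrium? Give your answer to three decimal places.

0.693

A deviator earns 10 for 3 periods, then 4 forever; cooperating earns 8 forever. Multiplying the IC by (1−δ):
8 ≥ 10(1−δ^3) + 4δ^3, so 6·δ^3 ≥ 2 and δ^3 ≥ 1/3.
δ ≥ (1/3)^(1/3) ≈ 0.693.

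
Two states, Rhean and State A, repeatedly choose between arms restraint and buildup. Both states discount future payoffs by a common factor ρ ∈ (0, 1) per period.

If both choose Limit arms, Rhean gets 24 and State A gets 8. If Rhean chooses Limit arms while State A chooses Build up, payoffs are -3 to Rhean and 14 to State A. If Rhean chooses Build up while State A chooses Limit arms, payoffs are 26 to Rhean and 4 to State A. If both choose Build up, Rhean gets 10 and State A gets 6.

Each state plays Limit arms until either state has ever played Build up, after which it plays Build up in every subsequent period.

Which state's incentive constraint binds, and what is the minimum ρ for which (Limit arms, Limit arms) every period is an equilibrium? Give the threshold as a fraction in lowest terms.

For Rhean: deviation gain 26−24 = 2, per-period punishment loss 24−10 = 14. IC gives ρ ≥ 2/16 = 1/8.
For State A: gain 6, loss 2 per period, so ρ ≥ 6/8 = 3/4.
The tighter constraint is State A's, so cooperation needs ρ ≥ 3/4.

State A; ρ ≥ 3/4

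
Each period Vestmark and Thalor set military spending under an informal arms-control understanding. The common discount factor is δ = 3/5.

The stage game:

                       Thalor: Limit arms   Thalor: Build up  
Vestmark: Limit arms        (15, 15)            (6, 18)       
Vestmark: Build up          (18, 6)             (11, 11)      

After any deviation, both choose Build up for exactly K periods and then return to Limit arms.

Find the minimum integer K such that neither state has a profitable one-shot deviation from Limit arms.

IC: δ(1−δ^K)/(1−δ) ≥ (18−15)/(15−11) = 3/4.
With δ = 3/5: need 1 − δ^K ≥ 3/4·(1−3/5)/(3/5), i.e. δ^K ≤ 0.5000.
Since (3/5)^1 = 0.6000 and (3/5)^2 = 0.3600, the smallest such K is 2.

2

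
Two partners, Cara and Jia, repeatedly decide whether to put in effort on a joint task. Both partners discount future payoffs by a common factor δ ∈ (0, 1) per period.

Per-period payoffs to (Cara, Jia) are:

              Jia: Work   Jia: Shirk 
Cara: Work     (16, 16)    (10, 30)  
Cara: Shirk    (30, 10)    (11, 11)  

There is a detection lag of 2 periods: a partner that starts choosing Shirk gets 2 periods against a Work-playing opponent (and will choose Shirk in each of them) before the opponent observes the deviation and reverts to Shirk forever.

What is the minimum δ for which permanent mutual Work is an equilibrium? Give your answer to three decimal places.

0.858

The best deviation is to choose Shirk for all 2 undetected periods, earning 30 each, then 11 forever once detected.
Deviation value: 30(1−δ^2)/(1−δ) + 11δ^2/(1−δ); cooperation value: 16/(1−δ).
IC: 16 ≥ 30(1−δ^2) + 11δ^2 = 30 − 19δ^2.
So δ^2 ≥ 14/19, giving δ ≥ (14/19)^(1/2) ≈ 0.858.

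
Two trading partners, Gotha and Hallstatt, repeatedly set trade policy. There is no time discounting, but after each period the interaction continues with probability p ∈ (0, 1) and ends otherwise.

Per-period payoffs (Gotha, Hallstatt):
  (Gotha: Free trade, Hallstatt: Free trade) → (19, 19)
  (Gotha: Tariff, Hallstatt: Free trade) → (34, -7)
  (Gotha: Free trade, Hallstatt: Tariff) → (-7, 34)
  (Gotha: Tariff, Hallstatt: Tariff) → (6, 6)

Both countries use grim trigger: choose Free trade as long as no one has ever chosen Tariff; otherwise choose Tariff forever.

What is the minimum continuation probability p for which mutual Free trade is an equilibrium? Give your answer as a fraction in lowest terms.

15/28

Expected cooperation value is 19 + p·19 + p²·19 + … = 19/(1−p); deviation gives 34 + p·6/(1−p).
19 ≥ 34(1−p) + 6p ⇒ 28p ≥ 15 ⇒ p ≥ 15/28.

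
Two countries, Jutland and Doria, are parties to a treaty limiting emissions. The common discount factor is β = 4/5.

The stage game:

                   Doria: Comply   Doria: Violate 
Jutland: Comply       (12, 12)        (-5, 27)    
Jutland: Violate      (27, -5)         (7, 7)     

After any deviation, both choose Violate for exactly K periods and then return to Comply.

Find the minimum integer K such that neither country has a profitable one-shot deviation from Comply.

Need Σ_{k=1}^{K} β^k ≥ (27−12)/(12−7) = 3.0000 at β = 4/5.
At K = 6 the sum is 2.9514 < 3.0000; at K = 7 it is 3.1611 ≥ 3.0000.
So the minimum punishment length is K = 7.

7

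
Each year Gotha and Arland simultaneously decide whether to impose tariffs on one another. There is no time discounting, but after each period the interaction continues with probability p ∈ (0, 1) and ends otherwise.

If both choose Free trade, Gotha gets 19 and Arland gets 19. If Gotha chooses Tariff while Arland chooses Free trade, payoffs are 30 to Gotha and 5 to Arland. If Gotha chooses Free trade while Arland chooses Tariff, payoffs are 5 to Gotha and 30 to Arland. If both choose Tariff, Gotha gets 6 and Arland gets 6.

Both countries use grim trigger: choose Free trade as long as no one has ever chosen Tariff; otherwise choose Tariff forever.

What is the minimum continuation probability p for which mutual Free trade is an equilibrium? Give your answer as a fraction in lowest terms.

Expected cooperation value is 19 + p·19 + p²·19 + … = 19/(1−p); deviation gives 30 + p·6/(1−p).
19 ≥ 30(1−p) + 6p ⇒ 24p ≥ 11 ⇒ p ≥ 11/24.

11/24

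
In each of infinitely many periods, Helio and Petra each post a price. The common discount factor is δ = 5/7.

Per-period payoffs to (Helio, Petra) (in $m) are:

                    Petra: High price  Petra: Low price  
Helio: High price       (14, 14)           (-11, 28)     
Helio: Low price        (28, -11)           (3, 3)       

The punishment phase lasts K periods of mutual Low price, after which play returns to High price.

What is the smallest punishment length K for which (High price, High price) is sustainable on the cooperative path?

No profitable deviation requires (14−3)(δ+…+δ^K) ≥ 28−14, i.e. δ+…+δ^K ≥ 14/11 ≈ 1.2727.
With δ = 5/7, the partial sums are K=1: 0.7143, K=2: 1.2245, K=3: 1.5889.
K = 3 is the first length at which the sum reaches 1.2727.

3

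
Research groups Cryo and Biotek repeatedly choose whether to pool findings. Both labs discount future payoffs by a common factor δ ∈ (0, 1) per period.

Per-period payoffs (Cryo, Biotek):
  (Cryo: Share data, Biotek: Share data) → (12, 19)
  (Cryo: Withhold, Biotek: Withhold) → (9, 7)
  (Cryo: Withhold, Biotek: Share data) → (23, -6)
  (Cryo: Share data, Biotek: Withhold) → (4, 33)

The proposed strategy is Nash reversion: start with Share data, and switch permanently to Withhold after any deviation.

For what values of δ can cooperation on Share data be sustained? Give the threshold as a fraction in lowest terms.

For Cryo: deviation gain 23−12 = 11, per-period punishment loss 12−9 = 3. IC gives δ ≥ 11/14.
For Biotek: gain 14, loss 12 per period, so δ ≥ 14/26 = 7/13.
The tighter constraint is Cryo's, so cooperation needs δ ≥ 11/14.

11/14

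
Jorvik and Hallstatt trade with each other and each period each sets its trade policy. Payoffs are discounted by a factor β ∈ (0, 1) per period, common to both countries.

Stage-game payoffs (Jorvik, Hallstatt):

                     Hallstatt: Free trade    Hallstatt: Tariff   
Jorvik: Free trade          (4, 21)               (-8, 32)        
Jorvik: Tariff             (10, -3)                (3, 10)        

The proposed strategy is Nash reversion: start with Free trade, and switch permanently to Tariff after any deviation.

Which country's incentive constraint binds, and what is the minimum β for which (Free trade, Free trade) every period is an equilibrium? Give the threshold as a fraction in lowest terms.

Jorvik; β ≥ 6/7

For Jorvik: deviation gain 10−4 = 6, per-period punishment loss 4−3 = 1. IC gives β ≥ 6/7.
For Hallstatt: gain 11, loss 11 per period, so β ≥ 11/22 = 1/2.
The tighter constraint is Jorvik's, so cooperation needs β ≥ 6/7.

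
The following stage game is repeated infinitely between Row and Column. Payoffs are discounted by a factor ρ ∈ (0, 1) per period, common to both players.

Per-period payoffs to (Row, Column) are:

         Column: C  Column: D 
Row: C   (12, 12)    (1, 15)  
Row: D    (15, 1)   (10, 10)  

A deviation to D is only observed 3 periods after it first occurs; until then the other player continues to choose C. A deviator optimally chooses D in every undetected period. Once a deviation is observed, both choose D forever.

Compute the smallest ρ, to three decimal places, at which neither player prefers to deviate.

The best deviation is to choose D for all 3 undetected periods, earning 15 each, then 10 forever once detected.
Deviation value: 15(1−ρ^3)/(1−ρ) + 10ρ^3/(1−ρ); cooperation value: 12/(1−ρ).
IC: 12 ≥ 15(1−ρ^3) + 10ρ^3 = 15 − 5ρ^3.
So ρ^3 ≥ 3/5, giving ρ ≥ (3/5)^(1/3) ≈ 0.843.

0.843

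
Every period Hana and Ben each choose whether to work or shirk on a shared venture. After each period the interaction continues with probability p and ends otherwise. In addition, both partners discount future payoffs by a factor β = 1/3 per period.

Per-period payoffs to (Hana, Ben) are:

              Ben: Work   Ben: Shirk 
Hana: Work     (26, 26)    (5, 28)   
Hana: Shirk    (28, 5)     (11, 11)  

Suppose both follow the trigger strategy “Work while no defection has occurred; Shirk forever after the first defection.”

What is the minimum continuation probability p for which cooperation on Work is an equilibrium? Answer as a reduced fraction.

Expected continuation weight on next period's payoff is β·p = 1/3·p, which plays the role of the discount factor.
Cooperation requires 1/3·p ≥ (28−26)/(28−11) = 2/17, hence p ≥ 6/17.

6/17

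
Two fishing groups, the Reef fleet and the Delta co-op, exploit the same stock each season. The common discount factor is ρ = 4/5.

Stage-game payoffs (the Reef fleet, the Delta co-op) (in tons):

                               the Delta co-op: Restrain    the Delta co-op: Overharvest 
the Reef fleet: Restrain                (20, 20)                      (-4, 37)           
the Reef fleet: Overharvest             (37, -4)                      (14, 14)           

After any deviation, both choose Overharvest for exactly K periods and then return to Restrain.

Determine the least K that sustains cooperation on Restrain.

6

Need Σ_{k=1}^{K} ρ^k ≥ (37−20)/(20−14) = 2.8333 at ρ = 4/5.
At K = 5 the sum is 2.6893 < 2.8333; at K = 6 it is 2.9514 ≥ 2.8333.
So the minimum punishment length is K = 6.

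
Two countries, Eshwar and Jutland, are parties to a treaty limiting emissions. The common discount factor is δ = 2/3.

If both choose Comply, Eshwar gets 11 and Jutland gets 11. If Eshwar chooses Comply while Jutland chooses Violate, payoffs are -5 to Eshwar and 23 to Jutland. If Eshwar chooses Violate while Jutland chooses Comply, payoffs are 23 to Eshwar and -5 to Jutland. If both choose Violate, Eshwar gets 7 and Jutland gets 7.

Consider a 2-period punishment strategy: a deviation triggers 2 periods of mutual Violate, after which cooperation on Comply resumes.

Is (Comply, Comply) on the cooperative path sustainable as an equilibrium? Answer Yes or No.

IC: δ+…+δ^2 ≥ (23−11)/(11−7) = 3.
At δ = 2/3: partial sum = 1.1111 < 3.0000. Cooperation not sustainable.

No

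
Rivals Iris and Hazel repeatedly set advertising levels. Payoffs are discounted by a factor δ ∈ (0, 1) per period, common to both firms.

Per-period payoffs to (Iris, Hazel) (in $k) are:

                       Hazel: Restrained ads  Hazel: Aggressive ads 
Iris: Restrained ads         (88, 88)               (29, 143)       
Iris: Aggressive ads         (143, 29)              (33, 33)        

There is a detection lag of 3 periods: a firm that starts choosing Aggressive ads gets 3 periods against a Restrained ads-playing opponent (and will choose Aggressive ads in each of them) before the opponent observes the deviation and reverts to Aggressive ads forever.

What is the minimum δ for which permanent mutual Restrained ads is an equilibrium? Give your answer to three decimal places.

A deviator earns 143 for 3 periods, then 33 forever; cooperating earns 88 forever. Multiplying the IC by (1−δ):
88 ≥ 143(1−δ^3) + 33δ^3, so 110·δ^3 ≥ 55 and δ^3 ≥ 1/2.
δ ≥ (1/2)^(1/3) ≈ 0.794.

0.794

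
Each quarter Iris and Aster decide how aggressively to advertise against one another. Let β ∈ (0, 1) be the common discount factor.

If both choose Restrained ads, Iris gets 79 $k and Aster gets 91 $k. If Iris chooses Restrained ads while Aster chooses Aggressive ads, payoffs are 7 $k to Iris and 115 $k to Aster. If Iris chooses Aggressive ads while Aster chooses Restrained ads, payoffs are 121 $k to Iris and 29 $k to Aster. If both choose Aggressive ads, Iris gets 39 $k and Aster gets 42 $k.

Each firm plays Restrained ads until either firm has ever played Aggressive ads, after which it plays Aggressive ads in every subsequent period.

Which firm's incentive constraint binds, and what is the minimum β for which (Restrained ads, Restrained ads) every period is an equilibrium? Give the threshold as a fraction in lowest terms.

Iris: cooperation gives 79 each period; deviation gives 121 once then 39 forever.
  79/(1−β) ≥ 121 + 39β/(1−β) ⇒ β ≥ 42/82 = 21/41.
Aster: cooperation gives 91 each period; deviation gives 115 once then 42 forever.
  β ≥ 24/73.
Both must hold, so the binding constraint is Iris's: β ≥ 21/41.

Iris; β ≥ 21/41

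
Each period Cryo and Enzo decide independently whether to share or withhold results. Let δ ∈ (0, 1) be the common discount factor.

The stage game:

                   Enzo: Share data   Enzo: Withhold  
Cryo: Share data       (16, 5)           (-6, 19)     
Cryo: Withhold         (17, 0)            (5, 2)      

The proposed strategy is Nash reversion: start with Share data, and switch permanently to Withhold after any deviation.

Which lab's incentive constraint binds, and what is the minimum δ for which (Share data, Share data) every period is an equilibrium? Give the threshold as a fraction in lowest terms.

For Cryo: deviation gain 17−16 = 1, per-period punishment loss 16−5 = 11. IC gives δ ≥ 1/12.
For Enzo: gain 14, loss 3 per period, so δ ≥ 14/17.
The tighter constraint is Enzo's, so cooperation needs δ ≥ 14/17.

Enzo; δ ≥ 14/17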